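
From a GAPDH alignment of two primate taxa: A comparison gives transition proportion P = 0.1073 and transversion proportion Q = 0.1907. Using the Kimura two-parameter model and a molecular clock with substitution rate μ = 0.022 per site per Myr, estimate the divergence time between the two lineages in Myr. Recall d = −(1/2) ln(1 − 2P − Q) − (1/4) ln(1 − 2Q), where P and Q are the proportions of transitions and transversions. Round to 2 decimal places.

8.63

Under the Kimura two-parameter model, d = −½ ln(1 − 2P − Q) − ¼ ln(1 − 2Q).
1 − 2P − Q = 0.5947, giving −½ ln(0.5947) = 0.259849.
1 − 2Q = 0.6186, giving −¼ ln(0.6186) = 0.120074.
d = 0.259849 + 0.120074 = 0.379923.
Under a molecular clock d = 2μt, so t = d/(2μ) = 0.379923 / (2 × 0.022) = 8.63 Myr.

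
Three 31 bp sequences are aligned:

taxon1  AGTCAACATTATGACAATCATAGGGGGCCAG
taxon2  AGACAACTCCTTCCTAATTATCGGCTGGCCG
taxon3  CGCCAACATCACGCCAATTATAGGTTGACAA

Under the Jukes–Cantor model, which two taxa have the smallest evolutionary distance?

taxon1–taxon2: 14/31 differ, p = 0.452, d = 0.691.
taxon1–taxon3: 10/31 differ, p = 0.323, d = 0.422.
taxon2–taxon3: 13/31 differ, p = 0.419, d = 0.614.
The smallest distance is between taxon1 and taxon3.

taxon1 and taxon3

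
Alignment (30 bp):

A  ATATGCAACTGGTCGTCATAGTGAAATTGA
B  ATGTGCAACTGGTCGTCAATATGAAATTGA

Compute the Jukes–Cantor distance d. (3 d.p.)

The sequences differ at 4 of 30 sites (3, 19, 20, 21), so p = 4/30 ≈ 0.133333.
d = −(3/4) ln(1 − 4p/3) = −0.75 ln(1 − 0.177777) = −0.75 ln(0.822223)
  = −0.75 × (-0.195744) = 0.146808 substitutions/site.

0.147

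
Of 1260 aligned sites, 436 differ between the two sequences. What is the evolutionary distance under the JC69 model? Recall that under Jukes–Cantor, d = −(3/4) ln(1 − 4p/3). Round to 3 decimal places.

p = 436/1260 ≈ 0.346032.
d = −(3/4) ln(1 − 4p/3) = −0.75 ln(1 − 0.461376) = −0.75 ln(0.538624)
  = −0.75 × (-0.618738) = 0.464054 substitutions/site.

0.464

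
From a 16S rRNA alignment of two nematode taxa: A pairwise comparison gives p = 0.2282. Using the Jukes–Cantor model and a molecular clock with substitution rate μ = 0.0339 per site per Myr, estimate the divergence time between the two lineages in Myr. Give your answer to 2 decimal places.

4.01

d = −(3/4) ln(1 − 4p/3) = −0.75 ln(1 − 0.304267) = −0.75 ln(0.695733)
  = −0.75 × (-0.362789) = 0.272092 substitutions/site.
Under a molecular clock d = 2μt, so t = d/(2μ) = 0.272092 / (2 × 0.0339) = 4.01 Myr.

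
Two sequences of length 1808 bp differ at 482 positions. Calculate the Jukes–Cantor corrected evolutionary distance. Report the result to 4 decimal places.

0.3294

p = 482/1808 ≈ 0.266593.
d = −(3/4) ln(1 − 4p/3) = −0.75 ln(1 − 0.355457) = −0.75 ln(0.644543)
  = −0.75 × (-0.439214) = 0.329411 substitutions/site.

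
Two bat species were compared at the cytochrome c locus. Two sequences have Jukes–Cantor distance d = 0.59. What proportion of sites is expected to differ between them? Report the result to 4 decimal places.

0.4085

p = (3/4)(1 − e^(−4d/3)) = 0.75 × (1 − e^(-0.786667)) = 0.75 × (1 − 0.455360) = 0.408480.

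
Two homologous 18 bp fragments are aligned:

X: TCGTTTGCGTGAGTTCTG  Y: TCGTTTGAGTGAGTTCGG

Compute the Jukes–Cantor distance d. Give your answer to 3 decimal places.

0.120

The sequences differ at 2 of 18 sites (8, 17), so p = 2/18 ≈ 0.111111.
d = −(3/4) ln(1 − 4p/3) = −0.75 ln(1 − 0.148148) = −0.75 ln(0.851852)
  = −0.75 × (-0.160342) = 0.120257 substitutions/site.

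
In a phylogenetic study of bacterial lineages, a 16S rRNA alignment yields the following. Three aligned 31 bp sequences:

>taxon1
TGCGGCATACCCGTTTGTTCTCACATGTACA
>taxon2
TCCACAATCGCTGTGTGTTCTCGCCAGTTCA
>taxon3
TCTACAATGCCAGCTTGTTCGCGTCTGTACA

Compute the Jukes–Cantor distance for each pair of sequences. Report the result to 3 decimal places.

taxon1–taxon2: 12/31 sites differ → p ≈ 0.387097, d = −0.75 ln(1 − 0.516129) = 0.544453 ≈ 0.544.
taxon1–taxon3: 12/31 sites differ → p ≈ 0.387097, d = −0.75 ln(1 − 0.516129) = 0.544453 ≈ 0.544.
taxon2–taxon3: 10/31 sites differ → p ≈ 0.322581, d = −0.75 ln(1 − 0.430108) = 0.421731 ≈ 0.422.

d(taxon1,taxon2) = 0.544, d(taxon1,taxon3) = 0.544, d(taxon2,taxon3) = 0.422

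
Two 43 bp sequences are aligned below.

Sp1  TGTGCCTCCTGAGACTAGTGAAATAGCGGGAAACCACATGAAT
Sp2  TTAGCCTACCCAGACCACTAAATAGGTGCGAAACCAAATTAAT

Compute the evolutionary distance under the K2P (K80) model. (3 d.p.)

0.469

Of 43 sites, 5 differences are transitions and 10 are transversions, so P = 5/43 ≈ 0.116279 and Q = 10/43 ≈ 0.232558.
Under the Kimura two-parameter model, d = −½ ln(1 − 2P − Q) − ¼ ln(1 − 2Q).
1 − 2P − Q = 0.534884, giving −½ ln(0.534884) = 0.312853.
1 − 2Q = 0.534884, giving −¼ ln(0.534884) = 0.156426.
d = 0.312853 + 0.156426 = 0.469279.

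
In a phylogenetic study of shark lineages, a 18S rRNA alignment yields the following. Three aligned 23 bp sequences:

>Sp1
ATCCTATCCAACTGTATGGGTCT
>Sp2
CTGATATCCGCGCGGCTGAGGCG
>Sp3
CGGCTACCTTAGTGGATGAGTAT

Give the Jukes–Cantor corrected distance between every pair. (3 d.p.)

Sp1–Sp2: 12/23 sites differ → p ≈ 0.521739, d = −0.75 ln(1 − 0.695652) = 0.892188 ≈ 0.892.
Sp1–Sp3: 10/23 sites differ → p ≈ 0.434783, d = −0.75 ln(1 − 0.579711) = 0.650110 ≈ 0.650.
Sp2–Sp3: 11/23 sites differ → p ≈ 0.478261, d = −0.75 ln(1 − 0.637681) = 0.761423 ≈ 0.761.

d(Sp1,Sp2) = 0.892, d(Sp1,Sp3) = 0.650, d(Sp2,Sp3) = 0.761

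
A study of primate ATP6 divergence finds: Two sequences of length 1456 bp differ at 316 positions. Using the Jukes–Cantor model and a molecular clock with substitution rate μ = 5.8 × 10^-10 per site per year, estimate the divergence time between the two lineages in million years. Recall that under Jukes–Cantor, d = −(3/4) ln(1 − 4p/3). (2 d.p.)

220.87

p = 316/1456 ≈ 0.217033.
d = −(3/4) ln(1 − 4p/3) = −0.75 ln(1 − 0.289377) = −0.75 ln(0.710623)
  = −0.75 × (-0.341613) = 0.256210 substitutions/site.
Under a molecular clock d = 2μt, so t = d/(2μ) = 0.256210 / (2 × 5.8 × 10^-10) = 220.87 million years.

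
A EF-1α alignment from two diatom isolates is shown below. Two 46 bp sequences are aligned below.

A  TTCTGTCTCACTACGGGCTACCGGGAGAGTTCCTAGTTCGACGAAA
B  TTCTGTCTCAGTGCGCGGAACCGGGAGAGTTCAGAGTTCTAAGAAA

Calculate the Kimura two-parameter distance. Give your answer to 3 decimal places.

0.229

Of 46 sites, 1 differences are transitions and 8 are transversions, so P = 1/46 ≈ 0.021739 and Q = 8/46 ≈ 0.173913.
Under the Kimura two-parameter model, d = −½ ln(1 − 2P − Q) − ¼ ln(1 − 2Q).
1 − 2P − Q = 0.782609, giving −½ ln(0.782609) = 0.122561.
1 − 2Q = 0.652174, giving −¼ ln(0.652174) = 0.106861.
d = 0.122561 + 0.106861 = 0.229422.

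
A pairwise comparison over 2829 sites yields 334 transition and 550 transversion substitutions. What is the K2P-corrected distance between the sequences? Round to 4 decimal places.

P = 334/2829 ≈ 0.118063 and Q = 550/2829 ≈ 0.194415.
Under the Kimura two-parameter model, d = −½ ln(1 − 2P − Q) − ¼ ln(1 − 2Q).
1 − 2P − Q = 0.569459, giving −½ ln(0.569459) = 0.281534.
1 − 2Q = 0.61117, giving −¼ ln(0.61117) = 0.123095.
d = 0.281534 + 0.123095 = 0.404629.

0.4046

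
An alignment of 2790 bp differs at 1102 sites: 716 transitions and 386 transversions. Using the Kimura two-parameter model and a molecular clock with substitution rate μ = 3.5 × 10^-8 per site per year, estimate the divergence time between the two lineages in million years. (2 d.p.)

P = 716/2790 ≈ 0.256631 and Q = 386/2790 ≈ 0.138351.
Under the Kimura two-parameter model, d = −½ ln(1 − 2P − Q) − ¼ ln(1 − 2Q).
1 − 2P − Q = 0.348387, giving −½ ln(0.348387) = 0.527221.
1 − 2Q = 0.723298, giving −¼ ln(0.723298) = 0.080983.
d = 0.527221 + 0.080983 = 0.608204.
Under a molecular clock d = 2μt, so t = d/(2μ) = 0.608204 / (2 × 3.5 × 10^-8) = 8.69 million years.

8.69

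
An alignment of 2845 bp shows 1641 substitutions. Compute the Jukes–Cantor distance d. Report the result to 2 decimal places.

p = 1641/2845 ≈ 0.576801.
d = −(3/4) ln(1 − 4p/3) = −0.75 ln(1 − 0.769068) = −0.75 ln(0.230932)
  = −0.75 × (-1.465632) = 1.099224 substitutions/site.

1.10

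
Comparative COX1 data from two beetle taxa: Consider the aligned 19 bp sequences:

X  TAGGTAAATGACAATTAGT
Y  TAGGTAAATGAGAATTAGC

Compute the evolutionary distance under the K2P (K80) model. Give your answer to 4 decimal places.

0.1137

Of 19 sites, 1 differences are transitions and 1 are transversions, so P = 1/19 ≈ 0.052632 and Q = 1/19 ≈ 0.052632.
Under the Kimura two-parameter model, d = −½ ln(1 − 2P − Q) − ¼ ln(1 − 2Q).
1 − 2P − Q = 0.842104, giving −½ ln(0.842104) = 0.085926.
1 − 2Q = 0.894736, giving −¼ ln(0.894736) = 0.027807.
d = 0.085926 + 0.027807 = 0.113733.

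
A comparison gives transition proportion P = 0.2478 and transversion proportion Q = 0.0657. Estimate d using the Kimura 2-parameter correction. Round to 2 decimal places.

0.45

Under the Kimura two-parameter model, d = −½ ln(1 − 2P − Q) − ¼ ln(1 − 2Q).
1 − 2P − Q = 0.4387, giving −½ ln(0.4387) = 0.411970.
1 − 2Q = 0.8686, giving −¼ ln(0.8686) = 0.035218.
d = 0.411970 + 0.035218 = 0.447188.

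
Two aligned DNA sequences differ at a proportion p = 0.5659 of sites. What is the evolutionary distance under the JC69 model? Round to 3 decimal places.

d = −(3/4) ln(1 − 4p/3) = −0.75 ln(1 − 0.754533) = −0.75 ln(0.245467)
  = −0.75 × (-1.404593) = 1.053445 substitutions/site.

1.053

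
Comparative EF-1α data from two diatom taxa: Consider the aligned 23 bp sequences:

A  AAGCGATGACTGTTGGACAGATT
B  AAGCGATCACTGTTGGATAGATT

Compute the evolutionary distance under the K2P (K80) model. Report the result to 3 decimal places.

Of 23 sites, 1 differences are transitions and 1 are transversions, so P = 1/23 ≈ 0.043478 and Q = 1/23 ≈ 0.043478.
Under the Kimura two-parameter model, d = −½ ln(1 − 2P − Q) − ¼ ln(1 − 2Q).
1 − 2P − Q = 0.869566, giving −½ ln(0.869566) = 0.069881.
1 − 2Q = 0.913044, giving −¼ ln(0.913044) = 0.022743.
d = 0.069881 + 0.022743 = 0.092624.

0.093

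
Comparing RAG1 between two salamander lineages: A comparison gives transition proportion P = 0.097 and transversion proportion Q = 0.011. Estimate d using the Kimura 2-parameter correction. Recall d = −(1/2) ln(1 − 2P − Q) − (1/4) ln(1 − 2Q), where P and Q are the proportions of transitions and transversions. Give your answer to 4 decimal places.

Under the Kimura two-parameter model, d = −½ ln(1 − 2P − Q) − ¼ ln(1 − 2Q).
1 − 2P − Q = 0.795, giving −½ ln(0.795) = 0.114707.
1 − 2Q = 0.978, giving −¼ ln(0.978) = 0.005561.
d = 0.114707 + 0.005561 = 0.120268.

0.1203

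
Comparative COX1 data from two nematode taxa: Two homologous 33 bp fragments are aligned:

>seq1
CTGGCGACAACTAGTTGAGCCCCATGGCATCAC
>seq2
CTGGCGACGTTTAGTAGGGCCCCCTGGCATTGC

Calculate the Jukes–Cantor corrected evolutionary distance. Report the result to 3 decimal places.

The sequences differ at 8 of 33 sites (9, 10, 11, 16, 18, 24, 31, 32), so p = 8/33 ≈ 0.242424.
d = −(3/4) ln(1 − 4p/3) = −0.75 ln(1 − 0.323232) = −0.75 ln(0.676768)
  = −0.75 × (-0.390427) = 0.292820 substitutions/site.

0.293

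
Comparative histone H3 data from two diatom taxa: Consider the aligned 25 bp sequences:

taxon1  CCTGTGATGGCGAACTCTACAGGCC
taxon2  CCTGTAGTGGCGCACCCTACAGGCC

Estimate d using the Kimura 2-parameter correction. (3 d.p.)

0.185

Of 25 sites, 3 differences are transitions and 1 are transversions, so P = 3/25 = 0.12 and Q = 1/25 = 0.04.
Under the Kimura two-parameter model, d = −½ ln(1 − 2P − Q) − ¼ ln(1 − 2Q).
1 − 2P − Q = 0.72, giving −½ ln(0.72) = 0.164252.
1 − 2Q = 0.92, giving −¼ ln(0.92) = 0.020845.
d = 0.164252 + 0.020845 = 0.185097.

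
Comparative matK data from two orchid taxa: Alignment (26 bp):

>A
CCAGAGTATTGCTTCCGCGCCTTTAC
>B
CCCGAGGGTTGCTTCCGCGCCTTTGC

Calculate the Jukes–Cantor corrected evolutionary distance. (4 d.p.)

The sequences differ at 4 of 26 sites (3, 7, 8, 25), so p = 4/26 ≈ 0.153846.
d = −(3/4) ln(1 − 4p/3) = −0.75 ln(1 − 0.205128) = −0.75 ln(0.794872)
  = −0.75 × (-0.229574) = 0.172181 substitutions/site.

0.1722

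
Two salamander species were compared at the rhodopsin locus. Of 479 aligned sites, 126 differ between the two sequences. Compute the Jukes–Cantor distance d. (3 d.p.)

0.324

p = 126/479 ≈ 0.263048.
d = −(3/4) ln(1 − 4p/3) = −0.75 ln(1 − 0.350731) = −0.75 ln(0.649269)
  = −0.75 × (-0.431908) = 0.323931 substitutions/site.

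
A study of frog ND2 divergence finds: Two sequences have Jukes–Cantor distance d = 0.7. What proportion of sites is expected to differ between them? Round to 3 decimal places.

0.455

p = (3/4)(1 − e^(−4d/3)) = 0.75 × (1 − e^(-0.933333)) = 0.75 × (1 − 0.393241) = 0.455069.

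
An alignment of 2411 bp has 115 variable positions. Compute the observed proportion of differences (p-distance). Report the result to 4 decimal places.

0.0477

p = 115/2411 = 0.047698… ≈ 0.0477 (to 4 d.p.).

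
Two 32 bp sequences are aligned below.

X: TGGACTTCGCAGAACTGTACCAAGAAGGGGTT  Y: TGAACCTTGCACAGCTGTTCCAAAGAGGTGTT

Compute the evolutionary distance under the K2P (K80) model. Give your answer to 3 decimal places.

Of 32 sites, 6 differences are transitions and 3 are transversions, so P = 6/32 = 0.1875 and Q = 3/32 = 0.09375.
Under the Kimura two-parameter model, d = −½ ln(1 − 2P − Q) − ¼ ln(1 − 2Q).
1 − 2P − Q = 0.53125, giving −½ ln(0.53125) = 0.316261.
1 − 2Q = 0.8125, giving −¼ ln(0.8125) = 0.051910.
d = 0.316261 + 0.051910 = 0.368171.

0.368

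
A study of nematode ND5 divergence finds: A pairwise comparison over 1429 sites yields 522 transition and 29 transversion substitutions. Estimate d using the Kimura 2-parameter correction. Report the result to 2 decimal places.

0.71

P = 522/1429 ≈ 0.36529 and Q = 29/1429 ≈ 0.020294.
Under the Kimura two-parameter model, d = −½ ln(1 − 2P − Q) − ¼ ln(1 − 2Q).
1 − 2P − Q = 0.249126, giving −½ ln(0.249126) = 0.694898.
1 − 2Q = 0.959412, giving −¼ ln(0.959412) = 0.010359.
d = 0.694898 + 0.010359 = 0.705257.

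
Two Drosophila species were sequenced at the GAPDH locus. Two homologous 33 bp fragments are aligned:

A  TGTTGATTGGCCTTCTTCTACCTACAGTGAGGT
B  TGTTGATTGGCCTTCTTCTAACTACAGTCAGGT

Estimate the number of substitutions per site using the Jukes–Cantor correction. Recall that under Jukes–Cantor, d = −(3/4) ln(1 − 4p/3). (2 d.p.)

The sequences differ at 2 of 33 sites (21, 29), so p = 2/33 ≈ 0.060606.
d = −(3/4) ln(1 − 4p/3) = −0.75 ln(1 − 0.080808) = −0.75 ln(0.919192)
  = −0.75 × (-0.084260) = 0.063195 substitutions/site.

0.06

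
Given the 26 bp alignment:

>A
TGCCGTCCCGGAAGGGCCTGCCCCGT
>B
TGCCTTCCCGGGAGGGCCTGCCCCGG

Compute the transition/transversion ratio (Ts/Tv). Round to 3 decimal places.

0.500

Transitions are A↔G and C↔T; transversions are all other mismatches.
Transitions: 1. Transversions: 2.
R = 1/2 = 0.500.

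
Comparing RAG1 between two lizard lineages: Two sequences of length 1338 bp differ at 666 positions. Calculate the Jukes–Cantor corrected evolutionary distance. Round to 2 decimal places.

p = 666/1338 ≈ 0.497758.
d = −(3/4) ln(1 − 4p/3) = −0.75 ln(1 − 0.663677) = −0.75 ln(0.336323)
  = −0.75 × (-1.089683) = 0.817262 substitutions/site.

0.82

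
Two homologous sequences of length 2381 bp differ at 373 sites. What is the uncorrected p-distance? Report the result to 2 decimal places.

0.16

p = 373/2381 = 0.156656… ≈ 0.16 (to 2 d.p.).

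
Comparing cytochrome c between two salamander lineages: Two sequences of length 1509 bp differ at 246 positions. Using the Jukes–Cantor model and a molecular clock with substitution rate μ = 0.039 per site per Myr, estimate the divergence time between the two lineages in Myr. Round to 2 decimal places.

2.36

p = 246/1509 ≈ 0.163022.
d = −(3/4) ln(1 − 4p/3) = −0.75 ln(1 − 0.217363) = −0.75 ln(0.782637)
  = −0.75 × (-0.245086) = 0.183815 substitutions/site.
Under a molecular clock d = 2μt, so t = d/(2μ) = 0.183815 / (2 × 0.039) = 2.36 Myr.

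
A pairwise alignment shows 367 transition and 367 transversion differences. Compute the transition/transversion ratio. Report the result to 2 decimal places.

R = 367/367 = 1.00.

1.00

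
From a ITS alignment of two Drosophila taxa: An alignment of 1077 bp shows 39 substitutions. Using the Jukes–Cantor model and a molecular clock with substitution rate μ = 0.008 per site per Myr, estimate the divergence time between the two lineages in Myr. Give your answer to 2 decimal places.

p = 39/1077 ≈ 0.036212.
d = −(3/4) ln(1 − 4p/3) = −0.75 ln(1 − 0.048283) = −0.75 ln(0.951717)
  = −0.75 × (-0.049488) = 0.037116 substitutions/site.
Under a molecular clock d = 2μt, so t = d/(2μ) = 0.037116 / (2 × 0.008) = 2.32 Myr.

2.32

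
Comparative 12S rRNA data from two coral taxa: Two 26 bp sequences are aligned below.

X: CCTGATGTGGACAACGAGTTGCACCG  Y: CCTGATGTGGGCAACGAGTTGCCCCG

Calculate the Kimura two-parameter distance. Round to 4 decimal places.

Of 26 sites, 1 differences are transitions and 1 are transversions, so P = 1/26 ≈ 0.038462 and Q = 1/26 ≈ 0.038462.
Under the Kimura two-parameter model, d = −½ ln(1 − 2P − Q) − ¼ ln(1 − 2Q).
1 − 2P − Q = 0.884614, giving −½ ln(0.884614) = 0.061302.
1 − 2Q = 0.923076, giving −¼ ln(0.923076) = 0.020011.
d = 0.061302 + 0.020011 = 0.081313.

0.0813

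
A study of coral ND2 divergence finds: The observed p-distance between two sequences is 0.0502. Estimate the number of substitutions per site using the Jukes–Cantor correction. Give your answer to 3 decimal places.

0.052

d = −(3/4) ln(1 − 4p/3) = −0.75 ln(1 − 0.066933) = −0.75 ln(0.933067)
  = −0.75 × (-0.069278) = 0.051959 substitutions/site.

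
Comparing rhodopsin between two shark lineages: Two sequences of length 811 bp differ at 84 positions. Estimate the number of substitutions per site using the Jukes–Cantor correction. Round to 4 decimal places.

p = 84/811 ≈ 0.103576.
d = −(3/4) ln(1 − 4p/3) = −0.75 ln(1 − 0.138101) = −0.75 ln(0.861899)
  = −0.75 × (-0.148617) = 0.111463 substitutions/site.

0.1115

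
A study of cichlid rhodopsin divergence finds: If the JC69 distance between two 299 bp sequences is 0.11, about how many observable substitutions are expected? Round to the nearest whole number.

Invert JC69: p = (3/4)(1 − e^(−4d/3)) = 0.75 × (1 − e^(-0.146667)) = 0.75 × (1 − 0.863582) = 0.102314.
Expected differing sites = pL ≈ 0.102314 × 299 = 30.591886 ≈ 31.

31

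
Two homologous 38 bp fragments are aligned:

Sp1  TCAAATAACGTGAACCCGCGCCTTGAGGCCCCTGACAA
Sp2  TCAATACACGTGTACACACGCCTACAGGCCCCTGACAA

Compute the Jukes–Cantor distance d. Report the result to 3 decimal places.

0.247

The sequences differ at 8 of 38 sites (5, 6, 7, 13, 16, 18, 24, 25), so p = 8/38 ≈ 0.210526.
d = −(3/4) ln(1 − 4p/3) = −0.75 ln(1 − 0.280701) = −0.75 ln(0.719299)
  = −0.75 × (-0.329478) = 0.247109 substitutions/site.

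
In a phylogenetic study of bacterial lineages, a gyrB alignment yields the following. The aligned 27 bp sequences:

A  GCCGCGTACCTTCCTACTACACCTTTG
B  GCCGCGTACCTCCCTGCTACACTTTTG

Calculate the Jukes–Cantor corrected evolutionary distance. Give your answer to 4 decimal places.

The sequences differ at 3 of 27 sites (12, 16, 23), so p = 3/27 ≈ 0.111111.
d = −(3/4) ln(1 − 4p/3) = −0.75 ln(1 − 0.148148) = −0.75 ln(0.851852)
  = −0.75 × (-0.160342) = 0.120257 substitutions/site.

0.1203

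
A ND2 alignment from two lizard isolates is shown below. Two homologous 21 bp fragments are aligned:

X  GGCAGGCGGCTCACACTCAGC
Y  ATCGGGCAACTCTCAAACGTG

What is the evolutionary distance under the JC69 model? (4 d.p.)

0.8990

The sequences differ at 11 of 21 sites, so p = 11/21 ≈ 0.52381.
d = −(3/4) ln(1 − 4p/3) = −0.75 ln(1 − 0.698413) = −0.75 ln(0.301587)
  = −0.75 × (-1.198697) = 0.899023 substitutions/site.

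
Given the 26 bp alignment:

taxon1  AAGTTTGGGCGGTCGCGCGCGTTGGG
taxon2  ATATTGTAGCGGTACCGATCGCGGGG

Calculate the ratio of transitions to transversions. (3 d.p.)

Transitions are A↔G and C↔T; transversions are all other mismatches.
Transitions: 3. Transversions: 8.
R = 3/8 = 0.375.

0.375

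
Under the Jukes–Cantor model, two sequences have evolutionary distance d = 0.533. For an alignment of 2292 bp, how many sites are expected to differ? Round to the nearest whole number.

874

Invert JC69: p = (3/4)(1 − e^(−4d/3)) = 0.75 × (1 − e^(-0.710667)) = 0.75 × (1 − 0.491316) = 0.381513.
Expected differing sites = pL ≈ 0.381513 × 2292 = 874.427796 ≈ 874.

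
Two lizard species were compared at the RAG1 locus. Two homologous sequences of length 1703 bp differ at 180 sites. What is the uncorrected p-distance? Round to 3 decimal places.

p = 180/1703 = 0.105695… ≈ 0.106 (to 3 d.p.).

0.106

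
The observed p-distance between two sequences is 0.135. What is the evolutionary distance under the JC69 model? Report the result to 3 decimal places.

0.149

d = −(3/4) ln(1 − 4p/3) = −0.75 ln(1 − 0.18) = −0.75 ln(0.82)
  = −0.75 × (-0.198451) = 0.148838 substitutions/site.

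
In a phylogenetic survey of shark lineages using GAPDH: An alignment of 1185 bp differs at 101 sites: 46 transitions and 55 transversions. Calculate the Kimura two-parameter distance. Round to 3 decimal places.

0.091

P = 46/1185 ≈ 0.038819 and Q = 55/1185 ≈ 0.046414.
Under the Kimura two-parameter model, d = −½ ln(1 − 2P − Q) − ¼ ln(1 − 2Q).
1 − 2P − Q = 0.875948, giving −½ ln(0.875948) = 0.066224.
1 − 2Q = 0.907172, giving −¼ ln(0.907172) = 0.024356.
d = 0.066224 + 0.024356 = 0.090580.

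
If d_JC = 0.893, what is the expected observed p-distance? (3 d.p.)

p = (3/4)(1 − e^(−4d/3)) = 0.75 × (1 − e^(-1.190667)) = 0.75 × (1 − 0.304018) = 0.521987.

0.522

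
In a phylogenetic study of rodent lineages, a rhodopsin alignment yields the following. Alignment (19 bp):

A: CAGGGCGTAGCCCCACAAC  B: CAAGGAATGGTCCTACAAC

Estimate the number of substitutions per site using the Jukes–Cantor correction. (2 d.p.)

The sequences differ at 6 of 19 sites (3, 6, 7, 9, 11, 14), so p = 6/19 ≈ 0.315789.
d = −(3/4) ln(1 − 4p/3) = −0.75 ln(1 − 0.421052) = −0.75 ln(0.578948)
  = −0.75 × (-0.546543) = 0.409907 substitutions/site.

0.41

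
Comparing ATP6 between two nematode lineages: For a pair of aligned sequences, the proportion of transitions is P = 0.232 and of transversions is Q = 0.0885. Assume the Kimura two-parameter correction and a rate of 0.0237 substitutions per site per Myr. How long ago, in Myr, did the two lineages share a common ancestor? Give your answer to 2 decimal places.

9.51

Under the Kimura two-parameter model, d = −½ ln(1 − 2P − Q) − ¼ ln(1 − 2Q).
1 − 2P − Q = 0.4475, giving −½ ln(0.4475) = 0.402039.
1 − 2Q = 0.823, giving −¼ ln(0.823) = 0.048700.
d = 0.402039 + 0.048700 = 0.450739.
Under a molecular clock d = 2μt, so t = d/(2μ) = 0.450739 / (2 × 0.0237) = 9.51 Myr.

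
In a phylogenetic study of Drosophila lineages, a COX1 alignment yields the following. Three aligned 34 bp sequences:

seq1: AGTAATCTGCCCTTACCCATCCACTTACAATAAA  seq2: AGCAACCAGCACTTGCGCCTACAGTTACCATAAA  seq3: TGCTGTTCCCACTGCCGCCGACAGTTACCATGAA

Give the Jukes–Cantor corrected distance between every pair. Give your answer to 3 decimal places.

d(seq1,seq2) = 0.373, d(seq1,seq3) = 0.824, d(seq2,seq3) = 0.423

seq1–seq2: 10/34 sites differ → p ≈ 0.294118, d = −0.75 ln(1 − 0.392157) = 0.373379 ≈ 0.373.
seq1–seq3: 17/34 sites differ → p = 0.5, d = −0.75 ln(1 − 0.666667) = 0.823960 ≈ 0.824.
seq2–seq3: 11/34 sites differ → p ≈ 0.323529, d = −0.75 ln(1 − 0.431372) = 0.423397 ≈ 0.423.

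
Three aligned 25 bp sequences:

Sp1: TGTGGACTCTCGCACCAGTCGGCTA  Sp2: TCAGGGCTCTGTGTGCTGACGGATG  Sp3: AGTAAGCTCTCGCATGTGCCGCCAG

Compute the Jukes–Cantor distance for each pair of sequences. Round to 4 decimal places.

Sp1–Sp2: 12/25 sites differ → p = 0.48, d = −0.75 ln(1 − 0.64) = 0.766238 ≈ 0.7662.
Sp1–Sp3: 11/25 sites differ → p = 0.44, d = −0.75 ln(1 − 0.586667) = 0.662626 ≈ 0.6626.
Sp2–Sp3: 15/25 sites differ → p = 0.6, d = −0.75 ln(1 − 0.8) = 1.207078 ≈ 1.2071.

d(Sp1,Sp2) = 0.7662, d(Sp1,Sp3) = 0.6626, d(Sp2,Sp3) = 1.2071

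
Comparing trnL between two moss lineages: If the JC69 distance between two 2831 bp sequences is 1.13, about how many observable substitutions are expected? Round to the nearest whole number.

1653

Invert JC69: p = (3/4)(1 − e^(−4d/3)) = 0.75 × (1 − e^(-1.506667)) = 0.75 × (1 − 0.221647) = 0.583765.
Expected differing sites = pL ≈ 0.583765 × 2831 = 1652.638715 ≈ 1653.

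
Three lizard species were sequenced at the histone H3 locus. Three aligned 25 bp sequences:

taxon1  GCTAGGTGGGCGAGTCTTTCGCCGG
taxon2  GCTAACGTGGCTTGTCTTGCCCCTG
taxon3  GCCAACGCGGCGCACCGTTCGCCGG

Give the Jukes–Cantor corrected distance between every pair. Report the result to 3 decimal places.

taxon1–taxon2: 9/25 sites differ → p = 0.36, d = −0.75 ln(1 − 0.48) = 0.490445 ≈ 0.490.
taxon1–taxon3: 9/25 sites differ → p = 0.36, d = −0.75 ln(1 − 0.48) = 0.490445 ≈ 0.490.
taxon2–taxon3: 10/25 sites differ → p = 0.4, d = −0.75 ln(1 − 0.533333) = 0.571605 ≈ 0.572.

d(taxon1,taxon2) = 0.490, d(taxon1,taxon3) = 0.490, d(taxon2,taxon3) = 0.572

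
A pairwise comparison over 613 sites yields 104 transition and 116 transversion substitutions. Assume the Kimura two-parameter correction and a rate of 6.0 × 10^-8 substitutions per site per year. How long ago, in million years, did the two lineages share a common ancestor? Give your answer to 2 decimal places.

P = 104/613 ≈ 0.169657 and Q = 116/613 ≈ 0.189233.
Under the Kimura two-parameter model, d = −½ ln(1 − 2P − Q) − ¼ ln(1 − 2Q).
1 − 2P − Q = 0.471453, giving −½ ln(0.471453) = 0.375968.
1 − 2Q = 0.621534, giving −¼ ln(0.621534) = 0.118891.
d = 0.375968 + 0.118891 = 0.494859.
Under a molecular clock d = 2μt, so t = d/(2μ) = 0.494859 / (2 × 6.0 × 10^-8) = 4.12 million years.

4.12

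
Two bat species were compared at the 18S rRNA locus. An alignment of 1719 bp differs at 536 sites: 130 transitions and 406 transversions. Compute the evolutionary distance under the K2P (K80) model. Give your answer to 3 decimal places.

0.405

P = 130/1719 ≈ 0.075625 and Q = 406/1719 ≈ 0.236184.
Under the Kimura two-parameter model, d = −½ ln(1 − 2P − Q) − ¼ ln(1 − 2Q).
1 − 2P − Q = 0.612566, giving −½ ln(0.612566) = 0.245049.
1 − 2Q = 0.527632, giving −¼ ln(0.527632) = 0.159839.
d = 0.245049 + 0.159839 = 0.404888.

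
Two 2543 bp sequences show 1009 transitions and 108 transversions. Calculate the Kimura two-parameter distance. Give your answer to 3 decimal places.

0.926

P = 1009/2543 ≈ 0.396775 and Q = 108/2543 ≈ 0.04247.
Under the Kimura two-parameter model, d = −½ ln(1 − 2P − Q) − ¼ ln(1 − 2Q).
1 − 2P − Q = 0.16398, giving −½ ln(0.16398) = 0.904005.
1 − 2Q = 0.91506, giving −¼ ln(0.91506) = 0.022191.
d = 0.904005 + 0.022191 = 0.926196.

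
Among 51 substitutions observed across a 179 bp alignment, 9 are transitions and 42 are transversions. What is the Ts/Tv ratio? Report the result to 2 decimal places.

R = 9/42 = 0.214285… ≈ 0.21 (to 2 d.p.).

0.21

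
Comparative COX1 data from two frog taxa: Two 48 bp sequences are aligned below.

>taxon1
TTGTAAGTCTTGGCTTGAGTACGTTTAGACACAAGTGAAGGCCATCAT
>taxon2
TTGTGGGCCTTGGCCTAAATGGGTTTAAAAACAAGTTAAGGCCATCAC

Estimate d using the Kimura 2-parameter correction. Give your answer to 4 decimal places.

Of 48 sites, 9 differences are transitions and 3 are transversions, so P = 9/48 = 0.1875 and Q = 3/48 = 0.0625.
Under the Kimura two-parameter model, d = −½ ln(1 − 2P − Q) − ¼ ln(1 − 2Q).
1 − 2P − Q = 0.5625, giving −½ ln(0.5625) = 0.287682.
1 − 2Q = 0.875, giving −¼ ln(0.875) = 0.033383.
d = 0.287682 + 0.033383 = 0.321065.

0.3211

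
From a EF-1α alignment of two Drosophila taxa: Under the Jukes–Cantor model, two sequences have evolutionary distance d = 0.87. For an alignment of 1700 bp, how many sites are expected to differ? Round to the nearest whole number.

875

Invert JC69: p = (3/4)(1 − e^(−4d/3)) = 0.75 × (1 − e^(-1.16)) = 0.75 × (1 − 0.313486) = 0.514886.
Expected differing sites = pL ≈ 0.514886 × 1700 = 875.3062 ≈ 875.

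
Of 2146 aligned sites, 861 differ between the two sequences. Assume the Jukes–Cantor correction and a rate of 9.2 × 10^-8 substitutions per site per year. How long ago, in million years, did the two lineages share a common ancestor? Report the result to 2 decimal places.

3.12

p = 861/2146 ≈ 0.401212.
d = −(3/4) ln(1 − 4p/3) = −0.75 ln(1 − 0.534949) = −0.75 ln(0.465051)
  = −0.75 × (-0.765608) = 0.574206 substitutions/site.
Under a molecular clock d = 2μt, so t = d/(2μ) = 0.574206 / (2 × 9.2 × 10^-8) = 3.12 million years.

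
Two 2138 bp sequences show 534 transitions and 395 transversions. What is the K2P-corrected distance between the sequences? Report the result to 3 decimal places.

0.692

P = 534/2138 ≈ 0.249766 and Q = 395/2138 ≈ 0.184752.
Under the Kimura two-parameter model, d = −½ ln(1 − 2P − Q) − ¼ ln(1 − 2Q).
1 − 2P − Q = 0.315716, giving −½ ln(0.315716) = 0.576456.
1 − 2Q = 0.630496, giving −¼ ln(0.630496) = 0.115312.
d = 0.576456 + 0.115312 = 0.691768.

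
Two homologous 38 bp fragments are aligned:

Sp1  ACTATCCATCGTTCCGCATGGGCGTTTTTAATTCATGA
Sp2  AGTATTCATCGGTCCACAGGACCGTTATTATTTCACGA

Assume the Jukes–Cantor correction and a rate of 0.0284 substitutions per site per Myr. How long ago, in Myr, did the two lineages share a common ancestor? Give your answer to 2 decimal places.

5.71

The sequences differ at 10 of 38 sites (2, 6, 12, 16, 19, 21, 22, 27, 31, 36), so p = 10/38 ≈ 0.263158.
d = −(3/4) ln(1 − 4p/3) = −0.75 ln(1 − 0.350877) = −0.75 ln(0.649123)
  = −0.75 × (-0.432133) = 0.324100 substitutions/site.
Under a molecular clock d = 2μt, so t = d/(2μ) = 0.324100 / (2 × 0.0284) = 5.71 Myr.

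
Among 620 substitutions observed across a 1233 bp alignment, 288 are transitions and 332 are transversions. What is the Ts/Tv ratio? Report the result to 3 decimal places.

0.867

R = 288/332 = 0.867469… ≈ 0.867 (to 3 d.p.).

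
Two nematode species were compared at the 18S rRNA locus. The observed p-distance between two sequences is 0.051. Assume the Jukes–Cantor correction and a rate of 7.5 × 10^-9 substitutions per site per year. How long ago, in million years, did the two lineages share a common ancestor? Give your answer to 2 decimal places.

3.52

d = −(3/4) ln(1 − 4p/3) = −0.75 ln(1 − 0.068) = −0.75 ln(0.932)
  = −0.75 × (-0.070422) = 0.052817 substitutions/site.
Under a molecular clock d = 2μt, so t = d/(2μ) = 0.052817 / (2 × 7.5 × 10^-9) = 3.52 million years.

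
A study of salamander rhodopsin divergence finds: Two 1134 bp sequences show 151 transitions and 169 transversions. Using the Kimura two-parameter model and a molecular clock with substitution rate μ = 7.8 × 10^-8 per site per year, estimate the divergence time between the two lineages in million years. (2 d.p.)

P = 151/1134 ≈ 0.133157 and Q = 169/1134 ≈ 0.14903.
Under the Kimura two-parameter model, d = −½ ln(1 − 2P − Q) − ¼ ln(1 − 2Q).
1 − 2P − Q = 0.584656, giving −½ ln(0.584656) = 0.268366.
1 − 2Q = 0.70194, giving −¼ ln(0.70194) = 0.088477.
d = 0.268366 + 0.088477 = 0.356843.
Under a molecular clock d = 2μt, so t = d/(2μ) = 0.356843 / (2 × 7.8 × 10^-8) = 2.29 million years.

2.29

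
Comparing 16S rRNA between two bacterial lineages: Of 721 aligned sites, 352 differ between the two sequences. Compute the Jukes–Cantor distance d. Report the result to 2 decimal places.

0.79

p = 352/721 ≈ 0.488211.
d = −(3/4) ln(1 − 4p/3) = −0.75 ln(1 − 0.650948) = −0.75 ln(0.349052)
  = −0.75 × (-1.052534) = 0.789401 substitutions/site.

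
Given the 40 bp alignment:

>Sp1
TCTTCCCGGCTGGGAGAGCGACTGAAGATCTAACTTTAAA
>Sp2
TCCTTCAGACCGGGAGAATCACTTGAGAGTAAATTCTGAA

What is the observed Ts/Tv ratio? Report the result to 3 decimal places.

Transitions are A↔G and C↔T; transversions are all other mismatches.
Transitions: 11. Transversions: 5.
R = 11/5 = 2.200.

2.200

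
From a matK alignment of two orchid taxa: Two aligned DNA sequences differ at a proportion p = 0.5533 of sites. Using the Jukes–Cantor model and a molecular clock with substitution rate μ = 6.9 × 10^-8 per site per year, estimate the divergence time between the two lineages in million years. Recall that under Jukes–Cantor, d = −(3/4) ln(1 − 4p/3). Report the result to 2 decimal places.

7.27

d = −(3/4) ln(1 − 4p/3) = −0.75 ln(1 − 0.737733) = −0.75 ln(0.262267)
  = −0.75 × (-1.338392) = 1.003794 substitutions/site.
Under a molecular clock d = 2μt, so t = d/(2μ) = 1.003794 / (2 × 6.9 × 10^-8) = 7.27 million years.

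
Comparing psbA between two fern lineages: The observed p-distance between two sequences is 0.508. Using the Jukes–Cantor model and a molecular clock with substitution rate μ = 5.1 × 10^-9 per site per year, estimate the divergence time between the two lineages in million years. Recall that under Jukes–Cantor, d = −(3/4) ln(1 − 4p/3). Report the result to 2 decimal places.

d = −(3/4) ln(1 − 4p/3) = −0.75 ln(1 − 0.677333) = −0.75 ln(0.322667)
  = −0.75 × (-1.131134) = 0.848351 substitutions/site.
Under a molecular clock d = 2μt, so t = d/(2μ) = 0.848351 / (2 × 5.1 × 10^-9) = 83.17 million years.

83.17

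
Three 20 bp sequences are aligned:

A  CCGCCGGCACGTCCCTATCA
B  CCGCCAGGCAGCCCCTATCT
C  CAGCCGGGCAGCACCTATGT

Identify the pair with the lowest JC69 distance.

A–B: 6/20 differ, p = 0.300, d = 0.383.
A–C: 8/20 differ, p = 0.400, d = 0.572.
B–C: 4/20 differ, p = 0.200, d = 0.233.
The smallest distance is between B and C.

B and C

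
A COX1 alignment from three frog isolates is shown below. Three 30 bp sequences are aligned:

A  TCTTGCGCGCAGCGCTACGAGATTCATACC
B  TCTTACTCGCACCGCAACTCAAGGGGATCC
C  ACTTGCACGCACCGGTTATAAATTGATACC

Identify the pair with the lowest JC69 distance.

A–B: 13/30 differ, p = 0.433, d = 0.647.
A–C: 9/30 differ, p = 0.300, d = 0.383.
B–C: 13/30 differ, p = 0.433, d = 0.647.
The smallest distance is between A and C.

A and C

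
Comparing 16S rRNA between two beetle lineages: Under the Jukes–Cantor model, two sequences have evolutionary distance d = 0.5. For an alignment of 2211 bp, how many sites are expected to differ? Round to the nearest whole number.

Invert JC69: p = (3/4)(1 − e^(−4d/3)) = 0.75 × (1 − e^(-0.666667)) = 0.75 × (1 − 0.513417) = 0.364937.
Expected differing sites = pL ≈ 0.364937 × 2211 = 806.875707 ≈ 807.

807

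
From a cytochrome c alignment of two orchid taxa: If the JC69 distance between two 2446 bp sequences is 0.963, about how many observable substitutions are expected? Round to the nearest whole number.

1326

Invert JC69: p = (3/4)(1 − e^(−4d/3)) = 0.75 × (1 − e^(-1.284)) = 0.75 × (1 − 0.276927) = 0.542305.
Expected differing sites = pL ≈ 0.542305 × 2446 = 1326.47803 ≈ 1326.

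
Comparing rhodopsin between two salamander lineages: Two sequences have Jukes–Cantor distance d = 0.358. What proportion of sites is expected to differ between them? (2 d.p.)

0.28

p = (3/4)(1 − e^(−4d/3)) = 0.75 × (1 − e^(-0.477333)) = 0.75 × (1 − 0.620436) = 0.284673.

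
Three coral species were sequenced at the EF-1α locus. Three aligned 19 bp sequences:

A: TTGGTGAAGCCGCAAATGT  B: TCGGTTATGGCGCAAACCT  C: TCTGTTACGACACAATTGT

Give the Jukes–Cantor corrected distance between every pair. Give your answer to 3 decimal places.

d(A,B) = 0.410, d(A,C) = 0.507, d(B,C) = 0.507

A–B: 6/19 sites differ → p ≈ 0.315789, d = −0.75 ln(1 − 0.421052) = 0.409907 ≈ 0.410.
A–C: 7/19 sites differ → p ≈ 0.368421, d = −0.75 ln(1 − 0.491228) = 0.506816 ≈ 0.507.
B–C: 7/19 sites differ → p ≈ 0.368421, d = −0.75 ln(1 − 0.491228) = 0.506816 ≈ 0.507.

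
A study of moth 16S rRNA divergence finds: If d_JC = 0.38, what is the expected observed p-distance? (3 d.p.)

0.298

p = (3/4)(1 − e^(−4d/3)) = 0.75 × (1 − e^(-0.506667)) = 0.75 × (1 − 0.602500) = 0.298125.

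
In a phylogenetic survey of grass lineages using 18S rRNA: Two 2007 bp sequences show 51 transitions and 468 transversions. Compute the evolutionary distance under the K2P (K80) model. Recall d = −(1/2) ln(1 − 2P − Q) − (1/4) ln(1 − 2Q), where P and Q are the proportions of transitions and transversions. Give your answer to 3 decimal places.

0.324

P = 51/2007 ≈ 0.025411 and Q = 468/2007 ≈ 0.233184.
Under the Kimura two-parameter model, d = −½ ln(1 − 2P − Q) − ¼ ln(1 − 2Q).
1 − 2P − Q = 0.715994, giving −½ ln(0.715994) = 0.167042.
1 − 2Q = 0.533632, giving −¼ ln(0.533632) = 0.157012.
d = 0.167042 + 0.157012 = 0.324054.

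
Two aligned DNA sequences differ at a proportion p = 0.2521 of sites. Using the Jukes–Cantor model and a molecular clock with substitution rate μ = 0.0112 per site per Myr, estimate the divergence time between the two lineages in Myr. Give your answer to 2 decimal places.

d = −(3/4) ln(1 − 4p/3) = −0.75 ln(1 − 0.336133) = −0.75 ln(0.663867)
  = −0.75 × (-0.409673) = 0.307255 substitutions/site.
Under a molecular clock d = 2μt, so t = d/(2μ) = 0.307255 / (2 × 0.0112) = 13.72 Myr.

13.72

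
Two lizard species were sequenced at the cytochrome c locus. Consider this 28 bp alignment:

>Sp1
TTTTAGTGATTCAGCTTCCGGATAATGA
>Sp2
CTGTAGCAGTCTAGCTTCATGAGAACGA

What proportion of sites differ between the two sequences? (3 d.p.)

The sequences differ at 11 of 28 positions.
p = 11/28 = 0.392857… ≈ 0.393 (to 3 d.p.).

0.393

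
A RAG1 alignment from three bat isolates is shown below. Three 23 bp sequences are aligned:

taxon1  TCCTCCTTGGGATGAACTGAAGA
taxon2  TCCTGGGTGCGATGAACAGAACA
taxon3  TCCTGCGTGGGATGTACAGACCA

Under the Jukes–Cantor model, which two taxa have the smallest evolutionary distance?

taxon2 and taxon3

taxon1–taxon2: 6/23 differ, p = 0.261, d = 0.321.
taxon1–taxon3: 6/23 differ, p = 0.261, d = 0.321.
taxon2–taxon3: 4/23 differ, p = 0.174, d = 0.198.
The smallest distance is between taxon2 and taxon3.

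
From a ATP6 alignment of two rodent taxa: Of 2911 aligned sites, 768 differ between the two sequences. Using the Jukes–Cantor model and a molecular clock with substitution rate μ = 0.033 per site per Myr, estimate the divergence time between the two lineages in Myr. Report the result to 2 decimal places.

p = 768/2911 ≈ 0.263827.
d = −(3/4) ln(1 − 4p/3) = −0.75 ln(1 − 0.351769) = −0.75 ln(0.648231)
  = −0.75 × (-0.433508) = 0.325131 substitutions/site.
Under a molecular clock d = 2μt, so t = d/(2μ) = 0.325131 / (2 × 0.033) = 4.93 Myr.

4.93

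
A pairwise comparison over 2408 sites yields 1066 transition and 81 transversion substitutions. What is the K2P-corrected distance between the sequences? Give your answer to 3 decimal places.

P = 1066/2408 ≈ 0.442691 and Q = 81/2408 ≈ 0.033638.
Under the Kimura two-parameter model, d = −½ ln(1 − 2P − Q) − ¼ ln(1 − 2Q).
1 − 2P − Q = 0.08098, giving −½ ln(0.08098) = 1.256777.
1 − 2Q = 0.932724, giving −¼ ln(0.932724) = 0.017411.
d = 1.256777 + 0.017411 = 1.274188.

1.274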